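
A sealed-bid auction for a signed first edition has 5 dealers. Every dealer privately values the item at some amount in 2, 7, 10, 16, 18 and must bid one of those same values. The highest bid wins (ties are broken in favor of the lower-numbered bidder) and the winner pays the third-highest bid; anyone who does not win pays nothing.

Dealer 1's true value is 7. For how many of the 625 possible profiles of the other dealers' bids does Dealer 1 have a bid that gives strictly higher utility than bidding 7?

12

Others bid (2, 2, 2, 10): truth gives 0; bid 10 gives 5 > 0. Violating.
Others bid (2, 2, 2, 16): truth gives 0; bid 16 gives 5 > 0. Violating.
Others bid (2, 2, 2, 18): truth gives 0; bid 18 gives 5 > 0. Violating.
Others bid (2, 2, 10, 2): truth gives 0; bid 10 gives 5 > 0. Violating.
Others bid (2, 2, 2, 2): truth gives 5; no alternative beats it.
Others bid (2, 2, 2, 7): truth gives 5; no alternative beats it.
(Checking all 625 profiles: 12 have a profitable deviation, 613 do not.)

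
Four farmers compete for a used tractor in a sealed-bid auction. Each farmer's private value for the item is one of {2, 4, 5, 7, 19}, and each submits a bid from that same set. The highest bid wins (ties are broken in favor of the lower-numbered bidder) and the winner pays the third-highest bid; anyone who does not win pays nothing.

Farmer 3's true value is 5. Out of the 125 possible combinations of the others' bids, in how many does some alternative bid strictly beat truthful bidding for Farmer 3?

Others bid (2, 2, 7): truth gives 0; bid 7 gives 3 > 0. Violating.
Others bid (2, 2, 19): truth gives 0; bid 19 gives 3 > 0. Violating.
Others bid (2, 4, 7): truth gives 0; bid 7 gives 1 > 0. Violating.
Others bid (2, 4, 19): truth gives 0; bid 19 gives 1 > 0. Violating.
Others bid (2, 2, 2): truth gives 3; no alternative beats it.
Others bid (2, 2, 4): truth gives 3; no alternative beats it.
(Checking all 125 profiles: 24 have a profitable deviation, 101 do not.)

24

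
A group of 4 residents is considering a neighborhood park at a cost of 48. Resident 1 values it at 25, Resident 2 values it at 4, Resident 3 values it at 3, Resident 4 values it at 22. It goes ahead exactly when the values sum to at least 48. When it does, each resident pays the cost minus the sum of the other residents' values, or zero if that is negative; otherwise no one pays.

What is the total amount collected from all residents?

Total value 54 ≥ cost 48, so it is built.
Resident 1: others sum to 29; max(0, 48 - 29) = 19.
Resident 2: others sum to 50; max(0, 48 - 50) = 0.
Resident 3: others sum to 51; max(0, 48 - 51) = 0.
Resident 4: others sum to 32; max(0, 48 - 32) = 16.
Total collected = 19 + 0 + 0 + 16 = 35.

35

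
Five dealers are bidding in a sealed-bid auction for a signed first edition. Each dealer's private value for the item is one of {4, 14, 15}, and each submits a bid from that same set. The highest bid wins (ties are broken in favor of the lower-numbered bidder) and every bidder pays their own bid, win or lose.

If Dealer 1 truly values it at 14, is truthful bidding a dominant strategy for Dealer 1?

No

Consider the case where Dealer 2 bids 4, Dealer 3 bids 4, Dealer 4 bids 4 and Dealer 5 bids 4.
Truthful bid 14: wins, pays 14, utility 14 - 14 = 0.
Bid 4 instead: wins, pays 4, utility 14 - 4 = 10.
Since 10 > 0, bidding 4 is strictly better here, so truthful bidding is not dominant.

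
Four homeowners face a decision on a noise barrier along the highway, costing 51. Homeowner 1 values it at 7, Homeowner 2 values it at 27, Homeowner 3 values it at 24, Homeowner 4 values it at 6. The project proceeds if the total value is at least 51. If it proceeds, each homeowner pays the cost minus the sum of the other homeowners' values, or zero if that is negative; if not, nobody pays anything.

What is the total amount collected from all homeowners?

Total value 64 ≥ cost 51, so it is built.
Homeowner 1: others sum to 57; max(0, 51 - 57) = 0.
Homeowner 2: others sum to 37; max(0, 51 - 37) = 14.
Homeowner 3: others sum to 40; max(0, 51 - 40) = 11.
Homeowner 4: others sum to 58; max(0, 51 - 58) = 0.
Total collected = 0 + 14 + 11 + 0 = 25.

25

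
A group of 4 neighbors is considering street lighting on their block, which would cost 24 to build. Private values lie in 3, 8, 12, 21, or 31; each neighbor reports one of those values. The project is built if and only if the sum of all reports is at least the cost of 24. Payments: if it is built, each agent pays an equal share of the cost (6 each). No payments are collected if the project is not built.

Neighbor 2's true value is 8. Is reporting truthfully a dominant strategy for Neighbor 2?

Consider the case where Neighbor 1 reports 3, Neighbor 3 reports 3 and Neighbor 4 reports 3.
Truthful report 8: project not built, utility 0.
Report 21 instead: project built, pays 6, utility 8 - 6 = 2.
Since 2 > 0, reporting 21 is strictly better here, so truthful reporting is not dominant.

No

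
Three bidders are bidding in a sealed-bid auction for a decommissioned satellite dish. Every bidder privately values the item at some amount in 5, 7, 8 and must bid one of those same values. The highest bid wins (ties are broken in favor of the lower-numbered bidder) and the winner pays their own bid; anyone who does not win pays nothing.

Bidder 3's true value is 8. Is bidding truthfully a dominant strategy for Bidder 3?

Consider the case where Bidder 1 bids 5 and Bidder 2 bids 5.
Truthful bid 8: wins, pays 8, utility 8 - 8 = 0.
Bid 7 instead: wins, pays 7, utility 8 - 7 = 1.
Since 1 > 0, bidding 7 is strictly better here, so truthful bidding is not dominant.

No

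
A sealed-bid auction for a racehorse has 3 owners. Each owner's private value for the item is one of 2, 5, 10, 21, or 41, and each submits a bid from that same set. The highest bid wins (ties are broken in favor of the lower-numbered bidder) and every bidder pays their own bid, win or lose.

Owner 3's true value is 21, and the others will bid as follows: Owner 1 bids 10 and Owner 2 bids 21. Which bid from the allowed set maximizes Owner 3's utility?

Bid 2: loses but pays 2, utility -2.
Bid 5: loses but pays 5, utility -5.
Bid 10: loses but pays 10, utility -10.
Bid 21: loses but pays 21, utility -21.
Bid 41: wins, pays 41, utility 21 - 41 = -20.
The best choice is 2 with utility -2.

2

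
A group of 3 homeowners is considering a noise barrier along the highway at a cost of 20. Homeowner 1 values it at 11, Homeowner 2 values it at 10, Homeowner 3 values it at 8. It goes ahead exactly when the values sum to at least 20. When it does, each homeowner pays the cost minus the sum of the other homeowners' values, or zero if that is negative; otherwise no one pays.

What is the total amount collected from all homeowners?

Total value 29 ≥ cost 20, so it is built.
Homeowner 1: others sum to 18; max(0, 20 - 18) = 2.
Homeowner 2: others sum to 19; max(0, 20 - 19) = 1.
Homeowner 3: others sum to 21; max(0, 20 - 21) = 0.
Total collected = 2 + 1 + 0 = 3.

3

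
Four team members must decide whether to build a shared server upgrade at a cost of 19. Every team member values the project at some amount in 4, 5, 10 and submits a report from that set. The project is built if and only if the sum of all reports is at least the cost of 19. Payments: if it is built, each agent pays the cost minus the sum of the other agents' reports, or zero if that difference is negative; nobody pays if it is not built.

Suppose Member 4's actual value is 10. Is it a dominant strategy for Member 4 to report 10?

Yes

Check each profile of the others' reports and compare truth against every alternative report.
Others report (4, 4, 5): truth gives 4, best alternative gives 0.
Others report (4, 5, 4): truth gives 4, best alternative gives 0.
Others report (5, 4, 4): truth gives 4, best alternative gives 0.
Others report (4, 4, 4): truth gives 3, best alternative gives 0.
Others report (4, 5, 10): truth gives 10, best alternative gives 10.
Others report (4, 10, 5): truth gives 10, best alternative gives 10.
(Remaining 21 profiles checked similarly; truth is weakly best in each.)
In every case the truthful report is at least as good as any alternative, so it is a dominant strategy.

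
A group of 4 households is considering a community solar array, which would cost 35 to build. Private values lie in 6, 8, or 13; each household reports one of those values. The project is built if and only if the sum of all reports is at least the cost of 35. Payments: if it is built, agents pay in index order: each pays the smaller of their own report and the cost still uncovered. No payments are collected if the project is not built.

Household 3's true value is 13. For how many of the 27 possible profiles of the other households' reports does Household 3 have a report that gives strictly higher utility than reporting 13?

Others report (6, 8, 13): truth gives 0; report 8 gives 5 > 0. Violating.
Others report (6, 13, 8): truth gives 0; report 8 gives 5 > 0. Violating.
Others report (6, 13, 13): truth gives 0; report 6 gives 7 > 0. Violating.
Others report (8, 6, 13): truth gives 0; report 8 gives 5 > 0. Violating.
Others report (6, 6, 6): truth gives 0; no alternative beats it.
Others report (6, 6, 8): truth gives 0; no alternative beats it.
(Checking all 27 profiles: 16 have a profitable deviation, 11 do not.)

16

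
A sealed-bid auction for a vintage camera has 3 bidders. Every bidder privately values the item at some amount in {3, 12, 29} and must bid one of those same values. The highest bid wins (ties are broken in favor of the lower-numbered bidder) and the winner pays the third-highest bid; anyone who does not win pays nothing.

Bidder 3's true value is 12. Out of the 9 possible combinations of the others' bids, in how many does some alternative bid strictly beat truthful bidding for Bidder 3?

2

Others bid (3, 12): truth gives 0; bid 29 gives 9 > 0. Violating.
Others bid (12, 3): truth gives 0; bid 29 gives 9 > 0. Violating.
Others bid (3, 3): truth gives 9; no alternative beats it.
Others bid (3, 29): truth gives 0; no alternative beats it.
(Checking all 9 profiles: 2 have a profitable deviation, 7 do not.)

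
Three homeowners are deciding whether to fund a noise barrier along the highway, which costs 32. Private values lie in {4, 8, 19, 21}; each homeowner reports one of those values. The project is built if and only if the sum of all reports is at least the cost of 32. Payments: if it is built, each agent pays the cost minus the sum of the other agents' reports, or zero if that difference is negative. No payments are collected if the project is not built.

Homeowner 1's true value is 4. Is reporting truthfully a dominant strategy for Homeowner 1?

Check each profile of the others' reports and compare truth against every alternative report.
Others report (4, 21): truth gives 0, best alternative gives -3.
Others report (21, 4): truth gives 0, best alternative gives -3.
Others report (8, 19): truth gives 0, best alternative gives -1.
Others report (19, 8): truth gives 0, best alternative gives -1.
Others report (19, 19): truth gives 4, best alternative gives 4.
Others report (19, 21): truth gives 4, best alternative gives 4.
(Remaining 10 profiles checked similarly; truth is weakly best in each.)
In every case the truthful report is at least as good as any alternative, so it is a dominant strategy.

Yes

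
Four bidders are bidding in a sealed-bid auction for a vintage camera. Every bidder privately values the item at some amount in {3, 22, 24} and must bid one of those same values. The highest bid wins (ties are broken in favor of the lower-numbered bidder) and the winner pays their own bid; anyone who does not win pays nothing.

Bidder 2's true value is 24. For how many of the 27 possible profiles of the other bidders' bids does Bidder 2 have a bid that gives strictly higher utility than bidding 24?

Others bid (3, 3, 3): truth gives 0; bid 22 gives 2 > 0. Violating.
Others bid (3, 3, 22): truth gives 0; bid 22 gives 2 > 0. Violating.
Others bid (3, 22, 3): truth gives 0; bid 22 gives 2 > 0. Violating.
Others bid (3, 22, 22): truth gives 0; bid 22 gives 2 > 0. Violating.
Others bid (3, 3, 24): truth gives 0; no alternative beats it.
Others bid (3, 22, 24): truth gives 0; no alternative beats it.
(Checking all 27 profiles: 4 have a profitable deviation, 23 do not.)

4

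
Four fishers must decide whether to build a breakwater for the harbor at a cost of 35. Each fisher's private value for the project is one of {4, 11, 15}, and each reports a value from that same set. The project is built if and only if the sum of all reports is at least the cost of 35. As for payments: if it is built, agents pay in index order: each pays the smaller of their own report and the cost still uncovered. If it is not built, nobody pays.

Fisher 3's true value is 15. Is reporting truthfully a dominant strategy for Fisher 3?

Consider the case where Fisher 1 reports 4, Fisher 2 reports 11 and Fisher 4 reports 11.
Truthful report 15: project built, pays 15, utility 15 - 15 = 0.
Report 11 instead: project built, pays 11, utility 15 - 11 = 4.
Since 4 > 0, reporting 11 is strictly better here, so truthful reporting is not dominant.

No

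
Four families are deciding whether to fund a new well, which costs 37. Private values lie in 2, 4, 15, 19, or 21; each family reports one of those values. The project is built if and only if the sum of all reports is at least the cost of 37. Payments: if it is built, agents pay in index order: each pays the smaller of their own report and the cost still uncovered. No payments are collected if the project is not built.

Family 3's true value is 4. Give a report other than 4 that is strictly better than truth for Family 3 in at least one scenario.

2

Suppose Family 1 reports 2, Family 2 reports 15 and Family 4 reports 19.
Report 4: project built, pays 4, utility 4 - 4 = 0.
Report 2: project built, pays 2, utility 4 - 2 = 2.
So reporting 2 beats truth here (2 > 0).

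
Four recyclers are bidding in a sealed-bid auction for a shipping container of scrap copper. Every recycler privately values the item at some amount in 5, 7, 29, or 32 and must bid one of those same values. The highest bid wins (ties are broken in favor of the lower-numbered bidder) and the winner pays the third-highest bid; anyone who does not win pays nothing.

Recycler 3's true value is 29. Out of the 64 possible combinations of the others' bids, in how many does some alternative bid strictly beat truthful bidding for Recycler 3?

12

Others bid (5, 5, 32): truth gives 0; bid 32 gives 24 > 0. Violating.
Others bid (5, 7, 32): truth gives 0; bid 32 gives 22 > 0. Violating.
Others bid (5, 29, 5): truth gives 0; bid 32 gives 24 > 0. Violating.
Others bid (5, 29, 7): truth gives 0; bid 32 gives 22 > 0. Violating.
Others bid (5, 5, 5): truth gives 24; no alternative beats it.
Others bid (5, 5, 7): truth gives 24; no alternative beats it.
(Checking all 64 profiles: 12 have a profitable deviation, 52 do not.)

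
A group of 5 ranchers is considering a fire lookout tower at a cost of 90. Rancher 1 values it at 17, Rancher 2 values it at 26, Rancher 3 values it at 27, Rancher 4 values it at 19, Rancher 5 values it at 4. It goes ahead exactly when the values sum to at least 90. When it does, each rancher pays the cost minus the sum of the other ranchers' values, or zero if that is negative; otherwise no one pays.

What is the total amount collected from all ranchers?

Total value 93 ≥ cost 90, so it is built.
Rancher 1: others sum to 76; max(0, 90 - 76) = 14.
Rancher 2: others sum to 67; max(0, 90 - 67) = 23.
Rancher 3: others sum to 66; max(0, 90 - 66) = 24.
Rancher 4: others sum to 74; max(0, 90 - 74) = 16.
Rancher 5: others sum to 89; max(0, 90 - 89) = 1.
Total collected = 14 + 23 + 24 + 16 + 1 = 78.

78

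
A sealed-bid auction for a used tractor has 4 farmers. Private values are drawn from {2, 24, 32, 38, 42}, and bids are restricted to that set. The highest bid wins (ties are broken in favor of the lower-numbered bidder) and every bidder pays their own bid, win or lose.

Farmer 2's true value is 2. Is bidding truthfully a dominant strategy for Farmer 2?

Yes

Check each profile of the others' bids and compare truth against every alternative bid.
Others bid (2, 2, 32): truth gives -2, best alternative gives -24.
Others bid (2, 2, 38): truth gives -2, best alternative gives -24.
Others bid (2, 2, 42): truth gives -2, best alternative gives -24.
Others bid (2, 24, 32): truth gives -2, best alternative gives -24.
Others bid (2, 24, 38): truth gives -2, best alternative gives -24.
Others bid (2, 24, 42): truth gives -2, best alternative gives -24.
(Remaining 119 profiles checked similarly; truth is weakly best in each.)
In every case the truthful bid is at least as good as any alternative, so it is a dominant strategy.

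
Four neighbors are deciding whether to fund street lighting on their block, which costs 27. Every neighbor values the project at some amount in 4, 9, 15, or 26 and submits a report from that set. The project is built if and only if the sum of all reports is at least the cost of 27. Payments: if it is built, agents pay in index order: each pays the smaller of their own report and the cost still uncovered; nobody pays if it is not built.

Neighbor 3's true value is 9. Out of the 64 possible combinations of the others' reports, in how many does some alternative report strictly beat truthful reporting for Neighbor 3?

Others report (4, 4, 15): truth gives 0; report 4 gives 5 > 0. Violating.
Others report (4, 4, 26): truth gives 0; report 4 gives 5 > 0. Violating.
Others report (4, 9, 15): truth gives 0; report 4 gives 5 > 0. Violating.
Others report (4, 9, 26): truth gives 0; report 4 gives 5 > 0. Violating.
Others report (4, 4, 4): truth gives 0; no alternative beats it.
Others report (4, 4, 9): truth gives 0; no alternative beats it.
(Checking all 64 profiles: 17 have a profitable deviation, 47 do not.)

17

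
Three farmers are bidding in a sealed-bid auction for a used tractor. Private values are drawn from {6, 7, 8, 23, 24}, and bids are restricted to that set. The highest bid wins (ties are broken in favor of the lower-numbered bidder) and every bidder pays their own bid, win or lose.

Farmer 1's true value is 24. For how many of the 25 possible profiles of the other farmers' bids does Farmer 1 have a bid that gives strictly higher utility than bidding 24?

16

Others bid (6, 6): truth gives 0; bid 6 gives 18 > 0. Violating.
Others bid (6, 7): truth gives 0; bid 7 gives 17 > 0. Violating.
Others bid (6, 8): truth gives 0; bid 8 gives 16 > 0. Violating.
Others bid (6, 23): truth gives 0; bid 23 gives 1 > 0. Violating.
Others bid (6, 24): truth gives 0; no alternative beats it.
Others bid (7, 24): truth gives 0; no alternative beats it.
(Checking all 25 profiles: 16 have a profitable deviation, 9 do not.)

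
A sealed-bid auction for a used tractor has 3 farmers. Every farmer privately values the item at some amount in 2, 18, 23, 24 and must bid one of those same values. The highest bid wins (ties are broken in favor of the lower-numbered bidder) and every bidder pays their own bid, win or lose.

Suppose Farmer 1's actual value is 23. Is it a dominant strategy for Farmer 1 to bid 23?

Consider the case where Farmer 2 bids 2 and Farmer 3 bids 2.
Truthful bid 23: wins, pays 23, utility 23 - 23 = 0.
Bid 2 instead: wins, pays 2, utility 23 - 2 = 21.
Since 21 > 0, bidding 2 is strictly better here, so truthful bidding is not dominant.

No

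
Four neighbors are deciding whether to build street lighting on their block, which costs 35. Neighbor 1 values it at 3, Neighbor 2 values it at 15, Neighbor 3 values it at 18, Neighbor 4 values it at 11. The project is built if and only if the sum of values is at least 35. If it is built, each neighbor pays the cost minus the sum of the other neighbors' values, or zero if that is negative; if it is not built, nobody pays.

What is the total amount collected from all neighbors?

Total value 47 ≥ cost 35, so it is built.
Neighbor 1: others sum to 44; max(0, 35 - 44) = 0.
Neighbor 2: others sum to 32; max(0, 35 - 32) = 3.
Neighbor 3: others sum to 29; max(0, 35 - 29) = 6.
Neighbor 4: others sum to 36; max(0, 35 - 36) = 0.
Total collected = 0 + 3 + 6 + 0 = 9.

9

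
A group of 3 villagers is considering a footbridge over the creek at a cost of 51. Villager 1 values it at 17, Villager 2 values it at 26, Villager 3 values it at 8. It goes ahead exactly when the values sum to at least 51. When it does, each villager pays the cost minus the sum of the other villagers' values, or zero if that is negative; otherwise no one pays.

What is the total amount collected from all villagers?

Total value 51 ≥ cost 51, so it is built.
Villager 1: others sum to 34; max(0, 51 - 34) = 17.
Villager 2: others sum to 25; max(0, 51 - 25) = 26.
Villager 3: others sum to 43; max(0, 51 - 43) = 8.
Total collected = 17 + 26 + 8 = 51.

51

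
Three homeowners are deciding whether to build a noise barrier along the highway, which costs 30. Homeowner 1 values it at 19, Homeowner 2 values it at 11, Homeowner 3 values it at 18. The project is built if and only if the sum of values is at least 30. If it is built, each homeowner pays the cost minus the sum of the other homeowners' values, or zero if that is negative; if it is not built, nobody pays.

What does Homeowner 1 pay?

Total value 48 ≥ cost 30, so the project is built.
The other homeowners' values sum to 29.
Cost minus that sum is 30 - 29 = 1.

1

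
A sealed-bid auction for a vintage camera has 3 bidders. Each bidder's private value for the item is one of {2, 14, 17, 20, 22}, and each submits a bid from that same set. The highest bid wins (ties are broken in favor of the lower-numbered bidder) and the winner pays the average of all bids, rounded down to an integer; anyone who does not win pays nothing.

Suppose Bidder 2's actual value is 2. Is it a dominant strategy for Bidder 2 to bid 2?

Check each profile of the others' bids and compare truth against every alternative bid.
Others bid (2, 14): truth gives 0, best alternative gives -8.
Others bid (2, 2): truth gives 0, best alternative gives -4.
Others bid (2, 17): truth gives 0, best alternative gives 0.
Others bid (2, 20): truth gives 0, best alternative gives 0.
Others bid (2, 22): truth gives 0, best alternative gives 0.
Others bid (14, 2): truth gives 0, best alternative gives 0.
(Remaining 19 profiles checked similarly; truth is weakly best in each.)
In every case the truthful bid is at least as good as any alternative, so it is a dominant strategy.

Yes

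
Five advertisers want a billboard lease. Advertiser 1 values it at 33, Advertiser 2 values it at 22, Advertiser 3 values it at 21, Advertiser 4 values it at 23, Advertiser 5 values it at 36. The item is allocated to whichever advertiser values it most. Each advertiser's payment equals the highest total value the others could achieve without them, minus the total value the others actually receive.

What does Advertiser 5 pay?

Advertiser 5 has the highest value and receives the item.
Without Advertiser 5, the item would go to the next-highest value, 33, so the others could achieve 33.
With Advertiser 5 present and winning, the others receive nothing, so their total is 0.
Payment = 33 - 0 = 33.

33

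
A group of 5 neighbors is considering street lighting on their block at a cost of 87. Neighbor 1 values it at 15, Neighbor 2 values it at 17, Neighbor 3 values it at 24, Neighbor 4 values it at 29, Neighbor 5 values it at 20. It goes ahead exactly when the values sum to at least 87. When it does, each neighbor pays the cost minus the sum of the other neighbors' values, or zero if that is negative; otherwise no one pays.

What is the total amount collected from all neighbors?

19

Total value 105 ≥ cost 87, so it is built.
Neighbor 1: others sum to 90; max(0, 87 - 90) = 0.
Neighbor 2: others sum to 88; max(0, 87 - 88) = 0.
Neighbor 3: others sum to 81; max(0, 87 - 81) = 6.
Neighbor 4: others sum to 76; max(0, 87 - 76) = 11.
Neighbor 5: others sum to 85; max(0, 87 - 85) = 2.
Total collected = 0 + 0 + 6 + 11 + 2 = 19.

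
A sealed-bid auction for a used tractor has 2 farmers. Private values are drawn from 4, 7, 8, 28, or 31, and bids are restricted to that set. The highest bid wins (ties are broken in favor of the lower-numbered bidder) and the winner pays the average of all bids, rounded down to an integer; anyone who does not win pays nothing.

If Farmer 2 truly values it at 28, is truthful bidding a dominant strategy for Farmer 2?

No

Consider the case where Farmer 1 bids 4.
Truthful bid 28: wins, pays 16, utility 28 - 16 = 12.
Bid 7 instead: wins, pays 5, utility 28 - 5 = 23.
Since 23 > 12, bidding 7 is strictly better here, so truthful bidding is not dominant.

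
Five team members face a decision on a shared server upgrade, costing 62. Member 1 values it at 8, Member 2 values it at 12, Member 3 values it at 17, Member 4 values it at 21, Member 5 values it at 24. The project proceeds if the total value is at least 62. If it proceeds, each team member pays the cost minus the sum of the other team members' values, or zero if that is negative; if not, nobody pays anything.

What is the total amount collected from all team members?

5

Total value 82 ≥ cost 62, so it is built.
Member 1: others sum to 74; max(0, 62 - 74) = 0.
Member 2: others sum to 70; max(0, 62 - 70) = 0.
Member 3: others sum to 65; max(0, 62 - 65) = 0.
Member 4: others sum to 61; max(0, 62 - 61) = 1.
Member 5: others sum to 58; max(0, 62 - 58) = 4.
Total collected = 0 + 0 + 0 + 1 + 4 = 5.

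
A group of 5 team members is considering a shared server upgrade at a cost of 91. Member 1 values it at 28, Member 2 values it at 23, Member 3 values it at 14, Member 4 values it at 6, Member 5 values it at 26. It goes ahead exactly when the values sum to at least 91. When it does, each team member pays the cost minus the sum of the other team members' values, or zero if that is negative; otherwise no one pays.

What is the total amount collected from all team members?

67

Total value 97 ≥ cost 91, so it is built.
Member 1: others sum to 69; max(0, 91 - 69) = 22.
Member 2: others sum to 74; max(0, 91 - 74) = 17.
Member 3: others sum to 83; max(0, 91 - 83) = 8.
Member 4: others sum to 91; max(0, 91 - 91) = 0.
Member 5: others sum to 71; max(0, 91 - 71) = 20.
Total collected = 22 + 17 + 8 + 0 + 20 = 67.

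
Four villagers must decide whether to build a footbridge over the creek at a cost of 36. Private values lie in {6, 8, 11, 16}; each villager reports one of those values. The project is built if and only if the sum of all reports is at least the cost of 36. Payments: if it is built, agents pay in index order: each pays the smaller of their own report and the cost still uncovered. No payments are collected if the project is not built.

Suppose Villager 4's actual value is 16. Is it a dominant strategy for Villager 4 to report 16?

Check each profile of the others' reports and compare truth against every alternative report.
Others report (8, 8, 8): truth gives 4, best alternative gives 0.
Others report (6, 6, 11): truth gives 3, best alternative gives 0.
Others report (6, 11, 6): truth gives 3, best alternative gives 0.
Others report (11, 6, 6): truth gives 3, best alternative gives 0.
Others report (6, 8, 8): truth gives 2, best alternative gives 0.
Others report (8, 6, 8): truth gives 2, best alternative gives 0.
(Remaining 58 profiles checked similarly; truth is weakly best in each.)
In every case the truthful report is at least as good as any alternative, so it is a dominant strategy.

Yes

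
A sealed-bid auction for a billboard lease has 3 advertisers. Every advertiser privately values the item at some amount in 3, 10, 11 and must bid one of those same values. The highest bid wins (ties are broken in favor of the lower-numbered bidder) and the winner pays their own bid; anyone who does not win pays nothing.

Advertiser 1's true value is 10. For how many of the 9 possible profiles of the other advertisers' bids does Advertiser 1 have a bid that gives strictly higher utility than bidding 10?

1

Others bid (3, 3): truth gives 0; bid 3 gives 7 > 0. Violating.
Others bid (3, 10): truth gives 0; no alternative beats it.
Others bid (3, 11): truth gives 0; no alternative beats it.
(Checking all 9 profiles: 1 has a profitable deviation, 8 do not.)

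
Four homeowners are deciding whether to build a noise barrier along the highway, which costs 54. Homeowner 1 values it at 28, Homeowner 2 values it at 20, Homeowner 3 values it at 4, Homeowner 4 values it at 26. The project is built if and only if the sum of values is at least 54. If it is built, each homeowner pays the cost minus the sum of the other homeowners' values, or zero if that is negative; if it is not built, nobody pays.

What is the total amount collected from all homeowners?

6

Total value 78 ≥ cost 54, so it is built.
Homeowner 1: others sum to 50; max(0, 54 - 50) = 4.
Homeowner 2: others sum to 58; max(0, 54 - 58) = 0.
Homeowner 3: others sum to 74; max(0, 54 - 74) = 0.
Homeowner 4: others sum to 52; max(0, 54 - 52) = 2.
Total collected = 4 + 0 + 0 + 2 = 6.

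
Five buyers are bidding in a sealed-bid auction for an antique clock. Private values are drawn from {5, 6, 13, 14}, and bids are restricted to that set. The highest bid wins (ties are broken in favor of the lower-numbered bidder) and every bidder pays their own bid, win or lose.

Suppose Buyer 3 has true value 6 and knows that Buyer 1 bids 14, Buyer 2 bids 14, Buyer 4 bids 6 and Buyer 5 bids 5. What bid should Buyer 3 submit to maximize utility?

5

Bid 5: loses but pays 5, utility -5.
Bid 6: loses but pays 6, utility -6.
Bid 13: loses but pays 13, utility -13.
Bid 14: loses but pays 14, utility -14.
The best choice is 5 with utility -5.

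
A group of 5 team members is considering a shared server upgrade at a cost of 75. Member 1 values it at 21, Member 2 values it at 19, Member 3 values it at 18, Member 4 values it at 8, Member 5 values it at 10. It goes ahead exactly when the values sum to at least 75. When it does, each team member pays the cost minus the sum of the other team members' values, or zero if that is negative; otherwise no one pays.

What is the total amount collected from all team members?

Total value 76 ≥ cost 75, so it is built.
Member 1: others sum to 55; max(0, 75 - 55) = 20.
Member 2: others sum to 57; max(0, 75 - 57) = 18.
Member 3: others sum to 58; max(0, 75 - 58) = 17.
Member 4: others sum to 68; max(0, 75 - 68) = 7.
Member 5: others sum to 66; max(0, 75 - 66) = 9.
Total collected = 20 + 18 + 17 + 7 + 9 = 71.

71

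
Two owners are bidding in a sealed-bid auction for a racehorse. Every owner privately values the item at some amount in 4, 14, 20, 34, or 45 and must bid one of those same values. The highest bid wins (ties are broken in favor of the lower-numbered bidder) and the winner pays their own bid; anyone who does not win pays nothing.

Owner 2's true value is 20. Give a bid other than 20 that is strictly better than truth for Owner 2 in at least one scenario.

14

Suppose Owner 1 bids 4.
Bid 20: wins, pays 20, utility 20 - 20 = 0.
Bid 14: wins, pays 14, utility 20 - 14 = 6.
So bidding 14 beats truth here (6 > 0).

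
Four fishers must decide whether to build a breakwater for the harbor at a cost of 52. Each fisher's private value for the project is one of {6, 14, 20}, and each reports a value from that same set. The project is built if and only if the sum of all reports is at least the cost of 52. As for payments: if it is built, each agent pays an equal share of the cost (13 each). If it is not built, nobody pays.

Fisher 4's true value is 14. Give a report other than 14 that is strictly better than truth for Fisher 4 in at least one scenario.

20

Suppose Fisher 1 reports 6, Fisher 2 reports 6 and Fisher 3 reports 20.
Report 14: project not built, utility 0.
Report 20: project built, pays 13, utility 14 - 13 = 1.
So reporting 20 beats truth here (1 > 0).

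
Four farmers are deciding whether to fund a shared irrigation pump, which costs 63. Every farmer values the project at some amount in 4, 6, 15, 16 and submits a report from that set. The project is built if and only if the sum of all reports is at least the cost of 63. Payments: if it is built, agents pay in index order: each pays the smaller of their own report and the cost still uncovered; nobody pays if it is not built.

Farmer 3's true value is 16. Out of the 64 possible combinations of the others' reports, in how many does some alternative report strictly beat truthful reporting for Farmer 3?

1

Others report (16, 16, 16): truth gives 0; report 15 gives 1 > 0. Violating.
Others report (4, 4, 4): truth gives 0; no alternative beats it.
Others report (4, 4, 6): truth gives 0; no alternative beats it.
(Checking all 64 profiles: 1 has a profitable deviation, 63 do not.)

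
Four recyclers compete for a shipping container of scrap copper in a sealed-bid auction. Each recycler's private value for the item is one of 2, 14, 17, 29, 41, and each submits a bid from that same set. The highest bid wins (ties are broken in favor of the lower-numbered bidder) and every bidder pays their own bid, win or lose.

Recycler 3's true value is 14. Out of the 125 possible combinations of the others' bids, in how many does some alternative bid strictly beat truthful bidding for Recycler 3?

Others bid (2, 2, 17): truth gives -14; bid 2 gives -2 > -14. Violating.
Others bid (2, 2, 29): truth gives -14; bid 2 gives -2 > -14. Violating.
Others bid (2, 2, 41): truth gives -14; bid 2 gives -2 > -14. Violating.
Others bid (2, 14, 2): truth gives -14; bid 2 gives -2 > -14. Violating.
Others bid (2, 2, 2): truth gives 0; no alternative beats it.
Others bid (2, 2, 14): truth gives 0; no alternative beats it.
(Checking all 125 profiles: 123 have a profitable deviation, 2 do not.)

123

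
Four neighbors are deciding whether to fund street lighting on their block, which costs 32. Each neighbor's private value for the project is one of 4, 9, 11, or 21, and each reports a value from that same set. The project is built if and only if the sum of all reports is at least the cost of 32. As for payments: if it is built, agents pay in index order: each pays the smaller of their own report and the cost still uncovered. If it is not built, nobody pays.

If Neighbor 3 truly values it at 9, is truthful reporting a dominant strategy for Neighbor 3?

Consider the case where Neighbor 1 reports 4, Neighbor 2 reports 4 and Neighbor 4 reports 21.
Truthful report 9: project built, pays 9, utility 9 - 9 = 0.
Report 4 instead: project built, pays 4, utility 9 - 4 = 5.
Since 5 > 0, reporting 4 is strictly better here, so truthful reporting is not dominant.

No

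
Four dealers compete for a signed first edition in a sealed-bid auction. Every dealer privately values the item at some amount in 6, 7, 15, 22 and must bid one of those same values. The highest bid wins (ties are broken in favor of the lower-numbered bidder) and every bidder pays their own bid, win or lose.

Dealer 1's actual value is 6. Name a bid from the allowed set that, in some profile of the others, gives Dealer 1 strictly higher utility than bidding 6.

7

Suppose Dealer 2 bids 6, Dealer 3 bids 6 and Dealer 4 bids 7.
Bid 6: loses but pays 6, utility -6.
Bid 7: wins, pays 7, utility 6 - 7 = -1.
So bidding 7 beats truth here (-1 > -6).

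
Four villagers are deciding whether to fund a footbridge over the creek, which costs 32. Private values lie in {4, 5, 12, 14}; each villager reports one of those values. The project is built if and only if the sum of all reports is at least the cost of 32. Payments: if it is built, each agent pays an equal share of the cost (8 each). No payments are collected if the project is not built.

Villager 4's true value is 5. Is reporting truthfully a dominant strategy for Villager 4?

Yes

Check each profile of the others' reports and compare truth against every alternative report.
Others report (4, 12, 12): truth gives -3, best alternative gives -3.
Others report (4, 12, 14): truth gives -3, best alternative gives -3.
Others report (4, 14, 12): truth gives -3, best alternative gives -3.
Others report (4, 14, 14): truth gives -3, best alternative gives -3.
Others report (5, 12, 12): truth gives -3, best alternative gives -3.
Others report (5, 12, 14): truth gives -3, best alternative gives -3.
(Remaining 58 profiles checked similarly; truth is weakly best in each.)
In every case the truthful report is at least as good as any alternative, so it is a dominant strategy.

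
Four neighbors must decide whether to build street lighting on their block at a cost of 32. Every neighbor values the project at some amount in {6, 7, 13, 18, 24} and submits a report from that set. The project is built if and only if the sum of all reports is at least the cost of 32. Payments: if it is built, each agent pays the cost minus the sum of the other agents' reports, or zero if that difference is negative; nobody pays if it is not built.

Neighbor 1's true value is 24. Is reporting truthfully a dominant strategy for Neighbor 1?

Yes

Check each profile of the others' reports and compare truth against every alternative report.
Others report (6, 6, 24): truth gives 24, best alternative gives 24.
Others report (6, 7, 24): truth gives 24, best alternative gives 24.
Others report (6, 13, 13): truth gives 24, best alternative gives 24.
Others report (6, 13, 18): truth gives 24, best alternative gives 24.
Others report (6, 13, 24): truth gives 24, best alternative gives 24.
Others report (6, 18, 13): truth gives 24, best alternative gives 24.
(Remaining 119 profiles checked similarly; truth is weakly best in each.)
In every case the truthful report is at least as good as any alternative, so it is a dominant strategy.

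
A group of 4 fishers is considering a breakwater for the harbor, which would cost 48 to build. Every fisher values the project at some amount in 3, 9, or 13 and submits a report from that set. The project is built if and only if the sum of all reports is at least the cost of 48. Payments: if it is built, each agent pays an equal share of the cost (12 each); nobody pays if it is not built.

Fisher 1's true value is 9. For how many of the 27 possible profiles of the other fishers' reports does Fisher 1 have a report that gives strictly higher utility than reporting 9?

Others report (13, 13, 13): truth gives -3; report 3 gives 0 > -3. Violating.
Others report (3, 3, 3): truth gives 0; no alternative beats it.
Others report (3, 3, 9): truth gives 0; no alternative beats it.
(Checking all 27 profiles: 1 has a profitable deviation, 26 do not.)

1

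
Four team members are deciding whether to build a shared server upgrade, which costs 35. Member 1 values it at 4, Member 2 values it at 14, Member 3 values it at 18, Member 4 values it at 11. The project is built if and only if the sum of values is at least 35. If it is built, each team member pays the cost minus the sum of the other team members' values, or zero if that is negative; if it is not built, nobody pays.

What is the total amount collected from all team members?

Total value 47 ≥ cost 35, so it is built.
Member 1: others sum to 43; max(0, 35 - 43) = 0.
Member 2: others sum to 33; max(0, 35 - 33) = 2.
Member 3: others sum to 29; max(0, 35 - 29) = 6.
Member 4: others sum to 36; max(0, 35 - 36) = 0.
Total collected = 0 + 2 + 6 + 0 = 8.

8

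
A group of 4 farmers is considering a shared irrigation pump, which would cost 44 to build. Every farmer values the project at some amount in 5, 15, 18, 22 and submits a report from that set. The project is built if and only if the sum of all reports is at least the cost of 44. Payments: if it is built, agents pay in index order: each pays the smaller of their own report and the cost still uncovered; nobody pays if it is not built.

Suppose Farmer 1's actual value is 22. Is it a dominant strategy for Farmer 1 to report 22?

Consider the case where Farmer 2 reports 5, Farmer 3 reports 5 and Farmer 4 reports 18.
Truthful report 22: project built, pays 22, utility 22 - 22 = 0.
Report 18 instead: project built, pays 18, utility 22 - 18 = 4.
Since 4 > 0, reporting 18 is strictly better here, so truthful reporting is not dominant.

No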